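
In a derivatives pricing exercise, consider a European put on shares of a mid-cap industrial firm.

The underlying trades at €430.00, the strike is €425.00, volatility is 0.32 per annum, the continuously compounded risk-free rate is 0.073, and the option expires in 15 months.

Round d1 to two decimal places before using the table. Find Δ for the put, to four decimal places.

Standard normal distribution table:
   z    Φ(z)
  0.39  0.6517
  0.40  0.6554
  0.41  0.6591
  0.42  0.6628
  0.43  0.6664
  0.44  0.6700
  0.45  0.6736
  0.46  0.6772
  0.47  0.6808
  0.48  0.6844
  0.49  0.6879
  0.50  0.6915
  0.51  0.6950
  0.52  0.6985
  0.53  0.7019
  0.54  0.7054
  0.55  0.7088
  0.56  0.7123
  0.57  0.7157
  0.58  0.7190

T = 1.25;  σ√T = 0.3578
d₁ = [ln(430/425) + (0.073 + ½·0.32²)·1.25] / (σ√T) = (0.0117 + 0.1552) / 0.3578 = 0.4666 ≈ 0.47
N(d₁) = N(0.47) = 0.6808
Δ_put = N(d₁) − 1 = 0.6808 − 1 = -0.3192

-0.3192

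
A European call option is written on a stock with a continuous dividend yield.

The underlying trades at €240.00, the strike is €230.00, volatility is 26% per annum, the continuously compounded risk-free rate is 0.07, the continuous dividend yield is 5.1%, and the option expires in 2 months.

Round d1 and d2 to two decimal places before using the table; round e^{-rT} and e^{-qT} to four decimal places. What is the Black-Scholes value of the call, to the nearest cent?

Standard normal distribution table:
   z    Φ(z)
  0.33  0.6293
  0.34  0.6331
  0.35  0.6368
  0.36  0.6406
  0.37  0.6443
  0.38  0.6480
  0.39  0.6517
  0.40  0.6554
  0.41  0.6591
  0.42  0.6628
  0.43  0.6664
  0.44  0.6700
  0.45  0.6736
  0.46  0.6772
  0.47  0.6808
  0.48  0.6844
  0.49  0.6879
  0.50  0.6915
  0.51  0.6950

€15.55

σ√T = 0.26 × 0.4082 = 0.1061
d₁ = [ln(240/230) + (0.07 − 0.051 + ½·0.26²)·0.1667] / (σ√T) = (0.0426 + 0.0088) / 0.1061 = 0.4839 which rounds to 0.48
d₂ = 0.4839 − 0.1061 = 0.3777 which rounds to 0.38
exp(−qT) = exp(−0.051·0.1667) = 0.9915;  exp(−rT) = exp(−0.07·0.1667) = 0.9884
C = 240·0.9915·N(0.48) − 230·0.9884·N(0.38) = 240·0.9915·0.6844 − 230·0.9884·0.6480 = 162.8598 − 147.3111 = 15.5487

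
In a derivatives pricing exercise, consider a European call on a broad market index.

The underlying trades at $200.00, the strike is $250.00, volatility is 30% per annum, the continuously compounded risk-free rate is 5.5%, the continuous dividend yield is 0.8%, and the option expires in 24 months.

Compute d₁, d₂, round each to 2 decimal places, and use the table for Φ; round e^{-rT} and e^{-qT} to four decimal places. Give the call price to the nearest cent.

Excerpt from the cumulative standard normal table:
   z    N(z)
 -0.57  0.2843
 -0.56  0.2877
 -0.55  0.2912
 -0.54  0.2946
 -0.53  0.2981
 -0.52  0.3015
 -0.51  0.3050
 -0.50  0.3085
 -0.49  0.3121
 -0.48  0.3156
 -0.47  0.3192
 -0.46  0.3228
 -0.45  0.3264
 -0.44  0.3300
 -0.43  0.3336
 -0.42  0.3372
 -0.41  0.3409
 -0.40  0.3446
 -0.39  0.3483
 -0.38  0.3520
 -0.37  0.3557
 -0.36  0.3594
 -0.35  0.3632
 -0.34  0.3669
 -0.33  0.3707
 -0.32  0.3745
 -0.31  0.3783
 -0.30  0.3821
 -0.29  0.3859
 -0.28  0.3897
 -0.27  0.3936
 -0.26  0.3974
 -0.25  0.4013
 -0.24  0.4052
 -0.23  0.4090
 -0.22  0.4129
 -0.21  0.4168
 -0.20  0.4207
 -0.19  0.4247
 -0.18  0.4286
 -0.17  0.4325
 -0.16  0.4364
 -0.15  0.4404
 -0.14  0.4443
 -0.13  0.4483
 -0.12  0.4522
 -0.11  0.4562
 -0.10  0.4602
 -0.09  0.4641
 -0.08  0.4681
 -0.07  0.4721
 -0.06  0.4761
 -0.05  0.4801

$23.82

T = 2;  σ√T = 0.4243
ln(S/K) + (r − q + σ²/2)T = ln(200/250) + (0.055 − 0.008 + 0.3²/2)·2 = -0.2231 + 0.1840 = -0.0391
d₁ = -0.0391 / 0.4243 = -0.0923 ⇒ -0.09
d₂ = d₁ − σ√T = -0.0923 − 0.4243 = -0.5165 ⇒ -0.52
e^(−qT) = e^(−0.008·2) = 0.9841;  e^(−rT) = e^(−0.055·2) = 0.8958
N(d₁) = N(-0.09) = 0.4641;  N(d₂) = N(-0.52) = 0.3015
C = 200·0.9841·0.4641 − 250·0.8958·0.3015 = 91.3442 − 67.5209 = 23.8232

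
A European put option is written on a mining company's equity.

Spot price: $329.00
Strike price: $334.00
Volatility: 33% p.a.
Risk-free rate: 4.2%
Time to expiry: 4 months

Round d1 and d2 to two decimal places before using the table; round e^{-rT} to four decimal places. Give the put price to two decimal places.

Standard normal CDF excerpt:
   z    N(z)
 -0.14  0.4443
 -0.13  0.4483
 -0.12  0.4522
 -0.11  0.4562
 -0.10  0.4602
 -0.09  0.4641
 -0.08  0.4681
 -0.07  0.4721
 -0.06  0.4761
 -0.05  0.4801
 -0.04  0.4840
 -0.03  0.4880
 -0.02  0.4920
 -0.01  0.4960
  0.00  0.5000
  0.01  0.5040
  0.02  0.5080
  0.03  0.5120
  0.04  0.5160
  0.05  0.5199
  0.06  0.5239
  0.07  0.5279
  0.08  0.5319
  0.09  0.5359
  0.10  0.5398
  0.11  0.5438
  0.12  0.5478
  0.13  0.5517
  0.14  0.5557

$25.10

σ√T = 0.33 × 0.5774 = 0.1905
ln(S/K) + (r + σ²/2)T = ln(329/334) + (0.042 + 0.33²/2)·0.3333 = -0.0151 + 0.0321 = 0.0171
d₁ = 0.0171 / 0.1905 = 0.0896 ⇒ 0.09
d₂ = d₁ − σ√T = 0.0896 − 0.1905 = -0.1009 ⇒ -0.10
e^(−rT) = e^(−0.042·0.3333) = 0.9861
N(−d₂) = N(0.10) = 0.5398;  N(−d₁) = N(-0.09) = 0.4641
P = 334·0.9861·0.5398 − 329·0.4641 = 177.7871 − 152.6889 = 25.0982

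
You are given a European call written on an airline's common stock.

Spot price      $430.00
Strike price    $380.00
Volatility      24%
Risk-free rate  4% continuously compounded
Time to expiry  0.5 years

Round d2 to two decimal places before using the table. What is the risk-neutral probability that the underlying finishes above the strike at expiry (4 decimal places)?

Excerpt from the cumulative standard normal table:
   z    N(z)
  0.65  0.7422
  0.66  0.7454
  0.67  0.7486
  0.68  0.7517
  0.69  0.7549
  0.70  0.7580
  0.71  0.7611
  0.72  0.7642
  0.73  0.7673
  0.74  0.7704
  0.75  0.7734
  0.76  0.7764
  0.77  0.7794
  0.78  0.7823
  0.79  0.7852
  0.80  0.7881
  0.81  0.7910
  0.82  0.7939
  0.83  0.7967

σ√T = 0.24·√0.5 = 0.1697
d₁ = [ln(430/380) + (0.04 + 0.24²/2)·0.5] / 0.1697 = [0.1236 + 0.0344] / 0.1697 = 0.9311 which rounds to 0.93
d₂ = d₁ − σ√T = 0.9311 − 0.1697 = 0.7614 which rounds to 0.76
Risk-neutral Pr[S_T > K] = N(d₂) = N(0.76) = 0.7764

0.7764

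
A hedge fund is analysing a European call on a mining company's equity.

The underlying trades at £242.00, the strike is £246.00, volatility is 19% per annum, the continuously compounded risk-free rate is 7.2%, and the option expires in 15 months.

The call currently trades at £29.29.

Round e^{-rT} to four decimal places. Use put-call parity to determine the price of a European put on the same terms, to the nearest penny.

£12.11

exp(−rT) = exp(−0.072·1.25) = 0.9139
Put-call parity: C − P = S − K·e^(−rT) = 242 − 246·0.9139 = 242 − 224.8194 = 17.1806
P = C − (C − P) = 29.29 − (17.1806) = 12.1094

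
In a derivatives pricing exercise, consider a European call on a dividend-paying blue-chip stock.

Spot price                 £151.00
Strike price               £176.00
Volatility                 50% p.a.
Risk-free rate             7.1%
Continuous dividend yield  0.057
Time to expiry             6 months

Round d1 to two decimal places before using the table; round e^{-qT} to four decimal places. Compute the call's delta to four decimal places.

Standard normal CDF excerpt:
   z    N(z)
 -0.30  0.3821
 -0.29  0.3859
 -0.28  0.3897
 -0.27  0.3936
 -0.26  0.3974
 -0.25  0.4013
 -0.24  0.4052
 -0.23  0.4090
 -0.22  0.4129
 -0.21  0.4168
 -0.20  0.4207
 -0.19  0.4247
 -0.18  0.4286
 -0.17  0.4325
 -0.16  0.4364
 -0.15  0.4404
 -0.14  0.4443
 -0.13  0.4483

0.3938

T = 0.5;  σ√T = 0.3536
d₁ = [ln(151/176) + (0.071 − 0.057 + ½·0.5²)·0.5] / (σ√T) = (-0.1532 + 0.0695) / 0.3536 = -0.2368 which rounds to -0.24
N(d₁) = N(-0.24) = 0.4052
Δ_call = e^(−qT)·N(d₁) = 0.9719·0.4052 = 0.3938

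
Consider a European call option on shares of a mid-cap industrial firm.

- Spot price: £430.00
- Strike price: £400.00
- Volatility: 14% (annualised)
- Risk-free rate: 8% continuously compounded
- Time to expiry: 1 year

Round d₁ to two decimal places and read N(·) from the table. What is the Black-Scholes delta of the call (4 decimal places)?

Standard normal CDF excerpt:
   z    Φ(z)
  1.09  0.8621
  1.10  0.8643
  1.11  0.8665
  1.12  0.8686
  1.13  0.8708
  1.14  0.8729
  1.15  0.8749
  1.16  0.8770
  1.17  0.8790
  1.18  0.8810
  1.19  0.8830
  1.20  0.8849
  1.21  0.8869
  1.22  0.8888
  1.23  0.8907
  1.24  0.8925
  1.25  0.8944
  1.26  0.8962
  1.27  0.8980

σ√T = 0.14 × 1.0000 = 0.1400
ln(S/K) + (r + σ²/2)T = ln(430/400) + (0.08 + 0.14²/2)·1 = 0.0723 + 0.0898 = 0.1621
d₁ = 0.1621 / 0.1400 = 1.1580 which rounds to 1.16
N(d₁) = N(1.16) = 0.8770
Δ_call = N(d₁) = 0.8770

0.8770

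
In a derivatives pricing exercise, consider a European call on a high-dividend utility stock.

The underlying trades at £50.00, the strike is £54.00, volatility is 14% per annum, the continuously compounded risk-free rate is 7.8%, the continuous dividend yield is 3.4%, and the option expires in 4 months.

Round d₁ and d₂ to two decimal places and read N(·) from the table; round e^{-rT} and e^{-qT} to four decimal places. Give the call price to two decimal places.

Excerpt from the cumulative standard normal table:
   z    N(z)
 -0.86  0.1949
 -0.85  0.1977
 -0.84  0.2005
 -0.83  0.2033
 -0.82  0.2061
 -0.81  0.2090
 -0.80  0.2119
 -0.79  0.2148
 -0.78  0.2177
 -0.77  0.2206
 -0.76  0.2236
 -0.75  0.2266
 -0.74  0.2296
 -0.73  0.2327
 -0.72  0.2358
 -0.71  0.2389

£0.51

σ√T = 0.14 × 0.5774 = 0.0808
d₁ = [ln(50/54) + (0.078 − 0.034 + ½·0.14²)·0.3333] / (σ√T) = (-0.0770 + 0.0179) / 0.0808 = -0.7303 → -0.73
d₂ = -0.7303 − 0.0808 = -0.8111 → -0.81
e^(−qT) = e^(−0.034·0.3333) = 0.9887;  e^(−rT) = e^(−0.078·0.3333) = 0.9743
N(d₁) = N(-0.73) = 0.2327;  N(d₂) = N(-0.81) = 0.2090
C = 50·0.9887·0.2327 − 54·0.9743·0.2090 = 11.5035 − 10.9959 = 0.5076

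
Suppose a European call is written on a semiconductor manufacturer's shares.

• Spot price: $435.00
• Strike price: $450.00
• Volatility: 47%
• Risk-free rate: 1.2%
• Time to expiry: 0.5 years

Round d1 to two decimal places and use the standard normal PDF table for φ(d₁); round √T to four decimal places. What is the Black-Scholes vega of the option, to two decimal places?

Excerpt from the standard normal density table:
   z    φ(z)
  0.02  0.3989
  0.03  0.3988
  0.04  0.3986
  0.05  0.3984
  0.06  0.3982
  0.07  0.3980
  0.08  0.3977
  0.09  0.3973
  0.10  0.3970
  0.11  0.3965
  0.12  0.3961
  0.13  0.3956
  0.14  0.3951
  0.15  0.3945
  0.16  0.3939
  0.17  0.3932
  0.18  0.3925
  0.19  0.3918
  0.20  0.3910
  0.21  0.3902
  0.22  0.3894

σ√T = 0.47 × 0.7071 = 0.3323
ln(S/K) + (r + σ²/2)T = ln(435/450) + (0.012 + 0.47²/2)·0.5 = -0.0339 + 0.0612 = 0.0273
d₁ = 0.0273 / 0.3323 = 0.0822 ≈ 0.08
√T = √0.5 = 0.7071
φ(d₁) = φ(0.08) = 0.3977
vega = S·φ(d₁)·√T = 435·0.3977·0.7071 = 122.3279
(Vega is the same for a European call and put with the same parameters.)

122.33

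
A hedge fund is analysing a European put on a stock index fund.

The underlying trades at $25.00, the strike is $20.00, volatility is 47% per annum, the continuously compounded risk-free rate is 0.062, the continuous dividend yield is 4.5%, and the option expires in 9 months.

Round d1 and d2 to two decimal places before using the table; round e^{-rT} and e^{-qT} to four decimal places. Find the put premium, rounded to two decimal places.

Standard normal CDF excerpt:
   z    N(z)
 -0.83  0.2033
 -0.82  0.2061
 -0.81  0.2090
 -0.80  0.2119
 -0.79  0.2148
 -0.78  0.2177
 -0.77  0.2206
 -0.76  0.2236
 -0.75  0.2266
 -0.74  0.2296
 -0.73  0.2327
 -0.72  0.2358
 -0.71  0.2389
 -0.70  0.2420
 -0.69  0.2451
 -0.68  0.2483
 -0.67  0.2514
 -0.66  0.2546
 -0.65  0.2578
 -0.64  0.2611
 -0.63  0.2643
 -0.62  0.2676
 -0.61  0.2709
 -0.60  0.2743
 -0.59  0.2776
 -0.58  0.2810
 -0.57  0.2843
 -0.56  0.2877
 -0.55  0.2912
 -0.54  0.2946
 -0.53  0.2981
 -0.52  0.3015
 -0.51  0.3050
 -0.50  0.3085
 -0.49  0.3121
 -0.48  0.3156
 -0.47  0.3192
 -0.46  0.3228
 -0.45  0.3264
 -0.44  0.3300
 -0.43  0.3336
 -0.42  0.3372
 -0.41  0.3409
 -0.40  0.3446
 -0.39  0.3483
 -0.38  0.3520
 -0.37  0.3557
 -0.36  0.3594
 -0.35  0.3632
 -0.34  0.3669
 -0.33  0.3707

$1.46

T = 0.75;  σ√T = 0.4070
d₁ = [ln(25/20) + (0.062 − 0.045 + 0.47²/2)·0.75] / 0.4070 = [0.2231 + 0.0956] / 0.4070 = 0.7831 which rounds to 0.78
d₂ = d₁ − σ√T = 0.7831 − 0.4070 = 0.3760 which rounds to 0.38
exp(−qT) = exp(−0.045·0.75) = 0.9668;  exp(−rT) = exp(−0.062·0.75) = 0.9546
N(−d₂) = N(-0.38) = 0.3520;  N(−d₁) = N(-0.78) = 0.2177
P = 20·0.9546·0.3520 − 25·0.9668·0.2177 = 6.7204 − 5.2618 = 1.4586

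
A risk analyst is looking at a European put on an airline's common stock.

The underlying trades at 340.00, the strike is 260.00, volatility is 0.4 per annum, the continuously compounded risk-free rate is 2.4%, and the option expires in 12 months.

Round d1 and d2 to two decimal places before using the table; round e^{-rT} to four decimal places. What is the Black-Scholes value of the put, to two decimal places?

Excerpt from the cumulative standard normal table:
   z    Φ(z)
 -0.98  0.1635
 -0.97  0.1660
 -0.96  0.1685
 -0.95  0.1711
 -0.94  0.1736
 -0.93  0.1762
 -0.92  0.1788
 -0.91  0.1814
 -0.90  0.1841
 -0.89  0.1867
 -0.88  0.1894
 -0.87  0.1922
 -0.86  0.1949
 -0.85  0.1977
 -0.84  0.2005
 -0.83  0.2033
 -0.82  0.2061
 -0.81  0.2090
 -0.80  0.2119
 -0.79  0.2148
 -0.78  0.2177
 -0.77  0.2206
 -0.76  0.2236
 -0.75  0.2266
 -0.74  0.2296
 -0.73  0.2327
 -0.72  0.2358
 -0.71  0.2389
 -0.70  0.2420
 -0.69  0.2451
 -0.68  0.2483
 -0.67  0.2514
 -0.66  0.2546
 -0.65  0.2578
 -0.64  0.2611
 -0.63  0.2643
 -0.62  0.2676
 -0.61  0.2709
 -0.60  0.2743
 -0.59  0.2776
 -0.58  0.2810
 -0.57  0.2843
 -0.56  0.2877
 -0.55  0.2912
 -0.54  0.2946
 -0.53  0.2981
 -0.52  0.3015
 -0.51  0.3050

σ√T = 0.4·√1 = 0.4000
d₁ = [ln(340/260) + (0.024 + 0.4²/2)·1] / 0.4000 = [0.2683 + 0.1040] / 0.4000 = 0.9307 ⇒ 0.93
d₂ = d₁ − σ√T = 0.9307 − 0.4000 = 0.5307 ⇒ 0.53
exp(−rT) = exp(−0.024·1) = 0.9763
N(−d₂) = N(-0.53) = 0.2981;  N(−d₁) = N(-0.93) = 0.1762
P = 260·0.9763·0.2981 − 340·0.1762 = 75.6691 − 59.9080 = 15.7611

15.76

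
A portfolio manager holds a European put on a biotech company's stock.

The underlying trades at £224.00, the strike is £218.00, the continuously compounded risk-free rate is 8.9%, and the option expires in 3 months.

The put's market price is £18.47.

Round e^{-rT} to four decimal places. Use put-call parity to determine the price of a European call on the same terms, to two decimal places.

exp(−rT) = exp(−0.089·0.25) = 0.9780
Put-call parity: C − P = S − K·e^(−rT) = 224 − 218·0.9780 = 224 − 213.2040 = 10.7960
C = P + (C − P) = 18.47 + (10.7960) = 29.2660

£29.27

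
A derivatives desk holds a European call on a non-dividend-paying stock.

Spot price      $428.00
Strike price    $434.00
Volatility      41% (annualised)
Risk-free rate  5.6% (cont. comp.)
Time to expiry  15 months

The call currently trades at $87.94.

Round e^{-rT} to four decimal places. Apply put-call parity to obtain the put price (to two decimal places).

$64.60

e^(−rT) = e^(−0.056·1.25) = 0.9324
Put-call parity: C − P = S − K·e^(−rT) = 428 − 434·0.9324 = 428 − 404.6616 = 23.3384
P = C − (C − P) = 87.94 − (23.3384) = 64.6016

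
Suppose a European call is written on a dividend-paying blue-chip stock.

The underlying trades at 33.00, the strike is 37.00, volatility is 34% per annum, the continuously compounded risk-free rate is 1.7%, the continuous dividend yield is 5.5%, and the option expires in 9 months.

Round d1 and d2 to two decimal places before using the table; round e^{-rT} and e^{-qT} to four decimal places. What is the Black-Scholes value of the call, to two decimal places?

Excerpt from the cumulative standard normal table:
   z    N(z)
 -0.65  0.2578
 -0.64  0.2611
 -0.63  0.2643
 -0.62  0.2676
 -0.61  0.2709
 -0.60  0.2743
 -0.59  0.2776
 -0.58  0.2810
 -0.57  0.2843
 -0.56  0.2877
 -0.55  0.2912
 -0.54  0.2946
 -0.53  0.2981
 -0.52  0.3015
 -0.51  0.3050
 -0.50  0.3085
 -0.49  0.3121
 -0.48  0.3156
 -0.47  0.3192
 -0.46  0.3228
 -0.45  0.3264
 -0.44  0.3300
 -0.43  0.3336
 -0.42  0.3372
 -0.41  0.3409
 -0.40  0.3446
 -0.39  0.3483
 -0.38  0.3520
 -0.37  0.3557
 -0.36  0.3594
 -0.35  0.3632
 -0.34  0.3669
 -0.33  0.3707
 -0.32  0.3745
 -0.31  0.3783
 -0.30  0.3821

1.96

σ√T = 0.34 × 0.8660 = 0.2944
d₁ = [ln(33/37) + (0.017 − 0.055 + 0.34²/2)·0.75] / 0.2944 = [-0.1144 + 0.0149] / 0.2944 = -0.3381 → -0.34
d₂ = d₁ − σ√T = -0.3381 − 0.2944 = -0.6326 → -0.63
exp(−qT) = exp(−0.055·0.75) = 0.9596;  exp(−rT) = exp(−0.017·0.75) = 0.9873
N(d₁) = N(-0.34) = 0.3669;  N(d₂) = N(-0.63) = 0.2643
C = 33·0.9596·0.3669 − 37·0.9873·0.2643 = 11.6185 − 9.6549 = 1.9636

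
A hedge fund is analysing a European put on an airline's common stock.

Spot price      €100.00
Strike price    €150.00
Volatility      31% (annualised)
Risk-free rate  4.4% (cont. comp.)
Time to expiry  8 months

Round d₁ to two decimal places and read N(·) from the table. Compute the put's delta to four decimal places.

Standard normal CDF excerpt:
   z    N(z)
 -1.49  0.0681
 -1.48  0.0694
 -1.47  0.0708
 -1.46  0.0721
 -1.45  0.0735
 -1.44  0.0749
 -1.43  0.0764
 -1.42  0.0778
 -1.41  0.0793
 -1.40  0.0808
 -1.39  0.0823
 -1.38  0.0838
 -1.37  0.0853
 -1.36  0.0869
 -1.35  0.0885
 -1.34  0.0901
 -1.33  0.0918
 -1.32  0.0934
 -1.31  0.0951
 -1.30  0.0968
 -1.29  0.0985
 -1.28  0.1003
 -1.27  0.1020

-0.9131

T = 0.6667;  σ√T = 0.2531
ln(S/K) + (r + σ²/2)T = ln(100/150) + (0.044 + 0.31²/2)·0.6667 = -0.4055 + 0.0614 = -0.3441
d₁ = -0.3441 / 0.2531 = -1.3595 which rounds to -1.36
N(d₁) = N(-1.36) = 0.0869
Δ_put = N(d₁) − 1 = 0.0869 − 1 = -0.9131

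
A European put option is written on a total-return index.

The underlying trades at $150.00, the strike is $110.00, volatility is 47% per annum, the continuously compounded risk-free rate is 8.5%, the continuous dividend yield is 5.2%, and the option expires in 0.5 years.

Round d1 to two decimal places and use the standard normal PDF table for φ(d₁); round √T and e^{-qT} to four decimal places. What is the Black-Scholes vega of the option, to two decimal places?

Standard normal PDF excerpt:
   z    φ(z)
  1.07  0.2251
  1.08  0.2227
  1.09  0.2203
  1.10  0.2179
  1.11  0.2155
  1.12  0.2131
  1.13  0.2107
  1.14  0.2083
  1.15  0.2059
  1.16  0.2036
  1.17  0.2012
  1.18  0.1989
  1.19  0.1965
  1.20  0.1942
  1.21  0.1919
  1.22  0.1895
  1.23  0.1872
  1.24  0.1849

T = 0.5;  σ√T = 0.3323
d₁ = [ln(150/110) + (0.085 − 0.052 + ½·0.47²)·0.5] / (σ√T) = (0.3102 + 0.0717) / 0.3323 = 1.1491 → 1.15
√T = √0.5 = 0.7071
φ(d₁) = φ(1.15) = 0.2059
e^(−qT) = e^(−0.052·0.5) = 0.9743
vega = S·e^(−qT)·φ(d₁)·√T = 150·0.9743·0.2059·0.7071 = 21.2775

21.28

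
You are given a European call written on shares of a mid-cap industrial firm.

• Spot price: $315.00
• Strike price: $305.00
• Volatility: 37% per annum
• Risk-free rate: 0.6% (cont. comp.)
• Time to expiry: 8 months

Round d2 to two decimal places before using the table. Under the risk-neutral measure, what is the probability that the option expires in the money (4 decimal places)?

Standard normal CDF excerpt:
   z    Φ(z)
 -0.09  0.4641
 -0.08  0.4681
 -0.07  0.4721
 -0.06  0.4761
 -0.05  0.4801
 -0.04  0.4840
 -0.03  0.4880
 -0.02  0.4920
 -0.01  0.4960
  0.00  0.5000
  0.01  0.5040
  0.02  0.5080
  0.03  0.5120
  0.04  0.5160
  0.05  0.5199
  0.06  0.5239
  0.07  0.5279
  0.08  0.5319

0.4880

T = 0.6667;  σ√T = 0.3021
d₁ = [ln(315/305) + (0.006 + ½·0.37²)·0.6667] / (σ√T) = (0.0323 + 0.0496) / 0.3021 = 0.2711 ⇒ 0.27
d₂ = 0.2711 − 0.3021 = -0.0310 ⇒ -0.03
Pr(exercise) under Q = N(d₂) = 0.4880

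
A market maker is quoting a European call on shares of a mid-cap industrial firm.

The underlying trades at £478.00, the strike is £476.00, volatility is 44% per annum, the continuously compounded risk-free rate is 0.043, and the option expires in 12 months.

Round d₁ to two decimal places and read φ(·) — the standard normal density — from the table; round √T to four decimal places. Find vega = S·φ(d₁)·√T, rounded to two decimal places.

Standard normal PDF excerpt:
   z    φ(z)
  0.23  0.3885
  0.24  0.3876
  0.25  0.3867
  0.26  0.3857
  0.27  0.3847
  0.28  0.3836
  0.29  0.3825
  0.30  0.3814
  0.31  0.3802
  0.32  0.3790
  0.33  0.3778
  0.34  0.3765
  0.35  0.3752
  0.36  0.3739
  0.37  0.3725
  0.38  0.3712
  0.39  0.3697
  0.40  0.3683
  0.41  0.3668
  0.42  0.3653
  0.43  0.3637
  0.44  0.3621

180.59

σ√T = 0.44 × 1.0000 = 0.4400
ln(S/K) + (r + σ²/2)T = ln(478/476) + (0.043 + 0.44²/2)·1 = 0.0042 + 0.1398 = 0.1440
d₁ = 0.1440 / 0.4400 = 0.3273 ≈ 0.33
√T = √1 = 1.0000
φ(d₁) = φ(0.33) = 0.3778
vega = S·φ(d₁)·√T = 478·0.3778·1.0000 = 180.5884
(Vega is the same for a European call and put with the same parameters.)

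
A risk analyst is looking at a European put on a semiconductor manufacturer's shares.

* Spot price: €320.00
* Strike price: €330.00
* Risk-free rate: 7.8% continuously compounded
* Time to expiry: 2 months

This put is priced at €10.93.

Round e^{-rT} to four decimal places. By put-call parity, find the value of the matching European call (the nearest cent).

€5.19

exp(−rT) = exp(−0.078·0.1667) = 0.9871
Put-call parity: C − P = S − K·e^(−rT) = 320 − 330·0.9871 = 320 − 325.7430 = -5.7430
C = P + (C − P) = 10.93 + (-5.7430) = 5.1870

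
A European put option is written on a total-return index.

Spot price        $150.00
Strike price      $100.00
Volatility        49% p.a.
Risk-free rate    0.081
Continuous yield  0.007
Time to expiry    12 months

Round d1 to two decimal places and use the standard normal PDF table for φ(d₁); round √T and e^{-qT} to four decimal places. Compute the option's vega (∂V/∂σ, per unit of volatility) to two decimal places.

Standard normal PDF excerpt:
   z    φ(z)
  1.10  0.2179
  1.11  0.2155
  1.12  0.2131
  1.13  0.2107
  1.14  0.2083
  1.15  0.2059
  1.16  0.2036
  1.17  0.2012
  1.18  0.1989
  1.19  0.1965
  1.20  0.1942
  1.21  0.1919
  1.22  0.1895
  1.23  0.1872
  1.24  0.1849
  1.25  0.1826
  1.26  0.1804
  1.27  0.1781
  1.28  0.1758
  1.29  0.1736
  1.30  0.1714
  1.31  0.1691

28.23

σ√T = 0.49 × 1.0000 = 0.4900
d₁ = [ln(150/100) + (0.081 − 0.007 + ½·0.49²)·1] / (σ√T) = (0.4055 + 0.1941) / 0.4900 = 1.2235 → 1.22
√T = √1 = 1.0000
φ(d₁) = φ(1.22) = 0.1895
e^(−qT) = e^(−0.007·1) = 0.9930
vega = S·e^(−qT)·φ(d₁)·√T = 150·0.9930·0.1895·1.0000 = 28.2260
(Vega is the same for a European call and put with the same parameters.)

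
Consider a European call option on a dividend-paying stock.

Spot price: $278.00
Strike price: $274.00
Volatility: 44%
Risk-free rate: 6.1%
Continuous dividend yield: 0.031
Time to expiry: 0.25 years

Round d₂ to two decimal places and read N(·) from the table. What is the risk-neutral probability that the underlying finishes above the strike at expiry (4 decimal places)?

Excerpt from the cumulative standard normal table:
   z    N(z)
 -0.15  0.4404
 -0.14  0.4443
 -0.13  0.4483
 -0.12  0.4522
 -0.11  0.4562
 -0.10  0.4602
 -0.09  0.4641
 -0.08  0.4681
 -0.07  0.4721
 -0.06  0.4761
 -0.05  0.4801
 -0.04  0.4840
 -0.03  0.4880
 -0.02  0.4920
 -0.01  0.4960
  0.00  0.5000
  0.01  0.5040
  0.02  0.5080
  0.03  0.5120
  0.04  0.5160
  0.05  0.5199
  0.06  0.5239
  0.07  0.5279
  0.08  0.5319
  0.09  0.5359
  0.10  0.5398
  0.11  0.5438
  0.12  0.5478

0.4960

T = 0.25;  σ√T = 0.2200
d₁ = [ln(278/274) + (0.061 − 0.031 + 0.44²/2)·0.25] / 0.2200 = [0.0145 + 0.0317] / 0.2200 = 0.2100 ⇒ 0.21
d₂ = d₁ − σ√T = 0.2100 − 0.2200 = -0.0100 ⇒ -0.01
Risk-neutral Pr[S_T > K] = N(d₂) = N(-0.01) = 0.4960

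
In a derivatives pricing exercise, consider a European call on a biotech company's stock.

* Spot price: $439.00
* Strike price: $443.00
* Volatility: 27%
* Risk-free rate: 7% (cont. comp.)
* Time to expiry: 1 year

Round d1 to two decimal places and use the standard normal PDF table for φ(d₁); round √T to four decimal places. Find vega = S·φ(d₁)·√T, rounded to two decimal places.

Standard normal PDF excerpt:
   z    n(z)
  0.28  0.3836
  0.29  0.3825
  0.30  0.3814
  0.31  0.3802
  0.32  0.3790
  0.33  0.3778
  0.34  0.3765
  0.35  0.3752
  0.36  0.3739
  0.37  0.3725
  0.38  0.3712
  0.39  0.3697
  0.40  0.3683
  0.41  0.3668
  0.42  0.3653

σ√T = 0.27 × 1.0000 = 0.2700
d₁ = [ln(439/443) + (0.07 + 0.27²/2)·1] / 0.2700 = [-0.0091 + 0.1065] / 0.2700 = 0.3607 ≈ 0.36
√T = √1 = 1.0000
φ(d₁) = φ(0.36) = 0.3739
vega = S·φ(d₁)·√T = 439·0.3739·1.0000 = 164.1421
(Call and put vega coincide under Black-Scholes.)

164.14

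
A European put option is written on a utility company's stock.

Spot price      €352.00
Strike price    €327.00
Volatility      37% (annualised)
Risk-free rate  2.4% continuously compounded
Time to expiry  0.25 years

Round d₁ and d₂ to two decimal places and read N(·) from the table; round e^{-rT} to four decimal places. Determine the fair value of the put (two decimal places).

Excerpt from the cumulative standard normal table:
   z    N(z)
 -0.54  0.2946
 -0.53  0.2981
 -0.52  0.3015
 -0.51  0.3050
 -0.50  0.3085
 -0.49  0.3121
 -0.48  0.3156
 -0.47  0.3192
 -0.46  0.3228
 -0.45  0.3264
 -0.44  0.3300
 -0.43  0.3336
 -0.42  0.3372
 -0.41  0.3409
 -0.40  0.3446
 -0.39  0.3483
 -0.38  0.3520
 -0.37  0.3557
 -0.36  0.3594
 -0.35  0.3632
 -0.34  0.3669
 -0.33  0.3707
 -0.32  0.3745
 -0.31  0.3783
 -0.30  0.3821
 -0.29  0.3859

€13.13

T = 0.25;  σ√T = 0.1850
d₁ = [ln(352/327) + (0.024 + ½·0.37²)·0.25] / (σ√T) = (0.0737 + 0.0231) / 0.1850 = 0.5232 which rounds to 0.52
d₂ = 0.5232 − 0.1850 = 0.3382 which rounds to 0.34
exp(−rT) = exp(−0.024·0.25) = 0.9940
N(−d₂) = N(-0.34) = 0.3669;  N(−d₁) = N(-0.52) = 0.3015
P = 327·0.9940·0.3669 − 352·0.3015 = 119.2564 − 106.1280 = 13.1284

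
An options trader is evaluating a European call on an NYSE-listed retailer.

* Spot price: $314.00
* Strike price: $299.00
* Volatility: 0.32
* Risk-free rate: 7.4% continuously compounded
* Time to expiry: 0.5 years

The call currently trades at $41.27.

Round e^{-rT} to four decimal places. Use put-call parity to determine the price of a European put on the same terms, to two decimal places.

$15.42

exp(−rT) = exp(−0.074·0.5) = 0.9637
Put-call parity: C − P = S − K·e^(−rT) = 314 − 299·0.9637 = 314 − 288.1463 = 25.8537
P = C − (C − P) = 41.27 − (25.8537) = 15.4163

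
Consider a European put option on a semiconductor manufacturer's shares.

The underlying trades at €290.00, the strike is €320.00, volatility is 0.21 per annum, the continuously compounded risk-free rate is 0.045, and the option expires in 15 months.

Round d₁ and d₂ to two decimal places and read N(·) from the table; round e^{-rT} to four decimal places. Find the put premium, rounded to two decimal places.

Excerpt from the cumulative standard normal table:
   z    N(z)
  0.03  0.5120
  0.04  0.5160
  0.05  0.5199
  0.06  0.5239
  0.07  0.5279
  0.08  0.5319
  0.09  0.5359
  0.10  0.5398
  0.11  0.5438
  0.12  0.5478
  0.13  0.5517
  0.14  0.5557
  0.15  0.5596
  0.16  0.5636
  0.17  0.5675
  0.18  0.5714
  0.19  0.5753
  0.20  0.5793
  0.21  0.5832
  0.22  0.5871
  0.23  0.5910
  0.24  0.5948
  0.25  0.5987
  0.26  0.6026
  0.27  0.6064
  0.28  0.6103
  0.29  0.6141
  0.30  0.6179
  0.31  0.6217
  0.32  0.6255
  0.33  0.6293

€34.98

σ√T = 0.21·√1.25 = 0.2348
d₁ = [ln(290/320) + (0.045 + ½·0.21²)·1.25] / (σ√T) = (-0.0984 + 0.0838) / 0.2348 = -0.0623 ⇒ -0.06
d₂ = -0.0623 − 0.2348 = -0.2971 ⇒ -0.30
e^(−rT) = e^(−0.045·1.25) = 0.9453
P = 320·0.9453·N(0.30) − 290·N(0.06) = 320·0.9453·0.6179 − 290·0.5239 = 186.9123 − 151.9310 = 34.9813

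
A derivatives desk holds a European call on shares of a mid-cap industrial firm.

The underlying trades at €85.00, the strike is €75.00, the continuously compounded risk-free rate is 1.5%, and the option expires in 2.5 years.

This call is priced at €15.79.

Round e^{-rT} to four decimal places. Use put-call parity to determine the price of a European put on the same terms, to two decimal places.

€3.03

e^(−rT) = e^(−0.015·2.5) = 0.9632
Put-call parity: C − P = S − K·e^(−rT) = 85 − 75·0.9632 = 85 − 72.2400 = 12.7600
P = C − (C − P) = 15.79 − (12.7600) = 3.0300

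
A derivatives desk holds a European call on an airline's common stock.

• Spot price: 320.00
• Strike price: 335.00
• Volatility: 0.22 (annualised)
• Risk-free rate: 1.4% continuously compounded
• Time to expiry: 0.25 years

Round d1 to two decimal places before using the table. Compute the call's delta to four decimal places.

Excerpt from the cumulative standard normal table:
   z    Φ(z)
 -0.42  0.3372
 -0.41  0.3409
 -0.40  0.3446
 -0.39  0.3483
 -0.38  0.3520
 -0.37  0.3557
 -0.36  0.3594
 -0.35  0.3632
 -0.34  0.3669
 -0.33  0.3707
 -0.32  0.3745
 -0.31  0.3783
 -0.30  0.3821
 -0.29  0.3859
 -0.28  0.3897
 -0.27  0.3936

T = 0.25;  σ√T = 0.1100
d₁ = [ln(320/335) + (0.014 + ½·0.22²)·0.25] / (σ√T) = (-0.0458 + 0.0095) / 0.1100 = -0.3296 ≈ -0.33
N(d₁) = N(-0.33) = 0.3707
Δ_call = N(d₁) = 0.3707

0.3707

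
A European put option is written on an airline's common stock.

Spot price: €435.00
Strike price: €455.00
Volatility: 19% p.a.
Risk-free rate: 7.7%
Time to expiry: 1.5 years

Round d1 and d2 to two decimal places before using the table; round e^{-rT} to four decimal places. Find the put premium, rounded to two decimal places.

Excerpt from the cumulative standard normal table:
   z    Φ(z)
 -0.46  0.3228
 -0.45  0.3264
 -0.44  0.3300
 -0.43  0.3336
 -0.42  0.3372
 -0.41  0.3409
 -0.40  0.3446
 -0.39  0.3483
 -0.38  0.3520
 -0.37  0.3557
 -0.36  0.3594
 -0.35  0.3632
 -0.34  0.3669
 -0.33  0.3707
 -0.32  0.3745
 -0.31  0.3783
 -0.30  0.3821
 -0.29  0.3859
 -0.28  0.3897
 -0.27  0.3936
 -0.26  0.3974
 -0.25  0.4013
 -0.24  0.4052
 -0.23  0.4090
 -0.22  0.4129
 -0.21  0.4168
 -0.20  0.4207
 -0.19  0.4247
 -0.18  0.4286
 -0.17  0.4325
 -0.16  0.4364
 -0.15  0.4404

€25.47

σ√T = 0.19·√1.5 = 0.2327
d₁ = [ln(435/455) + (0.077 + ½·0.19²)·1.5] / (σ√T) = (-0.0450 + 0.1426) / 0.2327 = 0.4195 which rounds to 0.42
d₂ = 0.4195 − 0.2327 = 0.1868 which rounds to 0.19
exp(−rT) = exp(−0.077·1.5) = 0.8909
N(−d₂) = N(-0.19) = 0.4247;  N(−d₁) = N(-0.42) = 0.3372
P = 455·0.8909·0.4247 − 435·0.3372 = 172.1562 − 146.6820 = 25.4742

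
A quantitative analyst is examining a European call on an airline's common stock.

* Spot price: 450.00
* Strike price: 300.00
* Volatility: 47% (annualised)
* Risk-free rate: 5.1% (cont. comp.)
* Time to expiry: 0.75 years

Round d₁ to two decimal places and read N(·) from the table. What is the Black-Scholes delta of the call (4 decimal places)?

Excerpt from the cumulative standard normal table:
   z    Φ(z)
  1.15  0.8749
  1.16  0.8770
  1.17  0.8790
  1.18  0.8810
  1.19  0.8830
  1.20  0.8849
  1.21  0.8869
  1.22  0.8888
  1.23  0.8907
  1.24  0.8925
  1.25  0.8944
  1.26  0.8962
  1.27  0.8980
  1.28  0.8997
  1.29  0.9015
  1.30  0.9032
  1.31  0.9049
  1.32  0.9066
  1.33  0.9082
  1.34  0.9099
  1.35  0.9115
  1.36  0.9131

0.9015

σ√T = 0.47 × 0.8660 = 0.4070
d₁ = [ln(450/300) + (0.051 + ½·0.47²)·0.75] / (σ√T) = (0.4055 + 0.1211) / 0.4070 = 1.2936 → 1.29
N(d₁) = N(1.29) = 0.9015
Δ_call = N(d₁) = 0.9015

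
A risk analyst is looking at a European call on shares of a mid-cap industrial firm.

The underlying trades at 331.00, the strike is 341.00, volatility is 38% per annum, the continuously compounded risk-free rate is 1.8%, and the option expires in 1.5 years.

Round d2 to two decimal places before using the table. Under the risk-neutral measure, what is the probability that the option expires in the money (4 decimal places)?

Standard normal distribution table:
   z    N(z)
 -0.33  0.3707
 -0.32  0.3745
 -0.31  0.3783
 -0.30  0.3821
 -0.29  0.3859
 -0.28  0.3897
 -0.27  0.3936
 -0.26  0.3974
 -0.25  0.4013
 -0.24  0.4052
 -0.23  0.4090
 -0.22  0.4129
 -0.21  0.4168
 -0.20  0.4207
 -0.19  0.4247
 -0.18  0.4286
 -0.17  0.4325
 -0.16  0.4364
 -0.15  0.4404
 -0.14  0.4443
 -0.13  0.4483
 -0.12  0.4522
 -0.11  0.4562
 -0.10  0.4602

0.4052

T = 1.5;  σ√T = 0.4654
ln(S/K) + (r + σ²/2)T = ln(331/341) + (0.018 + 0.38²/2)·1.5 = -0.0298 + 0.1353 = 0.1055
d₁ = 0.1055 / 0.4654 = 0.2268 ⇒ 0.23
d₂ = d₁ − σ√T = 0.2268 − 0.4654 = -0.2386 ⇒ -0.24
Pr(exercise) under Q = N(d₂) = 0.4052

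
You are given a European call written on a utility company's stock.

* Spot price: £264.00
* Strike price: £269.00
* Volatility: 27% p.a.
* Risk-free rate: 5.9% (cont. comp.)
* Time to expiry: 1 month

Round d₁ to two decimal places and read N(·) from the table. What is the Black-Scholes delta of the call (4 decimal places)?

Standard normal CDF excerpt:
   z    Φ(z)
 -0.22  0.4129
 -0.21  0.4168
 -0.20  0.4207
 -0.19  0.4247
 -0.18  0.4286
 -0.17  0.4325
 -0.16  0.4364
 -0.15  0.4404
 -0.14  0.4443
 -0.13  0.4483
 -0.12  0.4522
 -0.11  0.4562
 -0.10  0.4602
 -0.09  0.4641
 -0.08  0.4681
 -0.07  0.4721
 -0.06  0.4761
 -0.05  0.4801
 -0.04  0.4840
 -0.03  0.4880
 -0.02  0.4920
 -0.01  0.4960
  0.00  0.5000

T = 0.08333;  σ√T = 0.0779
d₁ = [ln(264/269) + (0.059 + 0.27²/2)·0.08333] / 0.0779 = [-0.0188 + 0.0080] / 0.0779 = -0.1387 ≈ -0.14
N(d₁) = N(-0.14) = 0.4443
Δ_call = N(d₁) = 0.4443

0.4443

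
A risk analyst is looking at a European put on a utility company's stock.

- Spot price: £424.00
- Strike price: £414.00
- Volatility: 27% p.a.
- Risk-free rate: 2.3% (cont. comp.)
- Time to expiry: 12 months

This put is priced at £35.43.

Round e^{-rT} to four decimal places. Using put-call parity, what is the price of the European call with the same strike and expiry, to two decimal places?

exp(−rT) = exp(−0.023·1) = 0.9773
Put-call parity: C − P = S − K·e^(−rT) = 424 − 414·0.9773 = 424 − 404.6022 = 19.3978
C = P + (C − P) = 35.43 + (19.3978) = 54.8278

£54.83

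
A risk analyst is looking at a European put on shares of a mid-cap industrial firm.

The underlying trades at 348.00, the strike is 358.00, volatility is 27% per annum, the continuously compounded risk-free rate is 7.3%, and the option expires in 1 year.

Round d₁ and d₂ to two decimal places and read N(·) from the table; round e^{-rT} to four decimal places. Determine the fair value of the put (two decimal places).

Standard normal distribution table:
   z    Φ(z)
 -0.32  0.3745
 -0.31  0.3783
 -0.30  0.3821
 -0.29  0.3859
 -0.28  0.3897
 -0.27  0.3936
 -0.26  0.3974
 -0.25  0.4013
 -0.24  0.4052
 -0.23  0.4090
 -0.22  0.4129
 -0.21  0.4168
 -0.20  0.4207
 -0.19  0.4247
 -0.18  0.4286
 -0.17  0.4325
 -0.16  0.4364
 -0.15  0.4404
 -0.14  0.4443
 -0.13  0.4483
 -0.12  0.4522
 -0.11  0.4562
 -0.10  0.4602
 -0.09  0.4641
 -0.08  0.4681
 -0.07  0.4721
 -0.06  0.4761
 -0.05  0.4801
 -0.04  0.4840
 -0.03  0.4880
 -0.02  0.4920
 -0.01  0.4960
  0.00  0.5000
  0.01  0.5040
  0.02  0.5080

29.43

σ√T = 0.27·√1 = 0.2700
d₁ = [ln(348/358) + (0.073 + ½·0.27²)·1] / (σ√T) = (-0.0283 + 0.1094) / 0.2700 = 0.3004 → 0.30
d₂ = 0.3004 − 0.2700 = 0.0304 → 0.03
e^(−rT) = e^(−0.073·1) = 0.9296
N(−d₂) = N(-0.03) = 0.4880;  N(−d₁) = N(-0.30) = 0.3821
P = 358·0.9296·0.4880 − 348·0.3821 = 162.4048 − 132.9708 = 29.4340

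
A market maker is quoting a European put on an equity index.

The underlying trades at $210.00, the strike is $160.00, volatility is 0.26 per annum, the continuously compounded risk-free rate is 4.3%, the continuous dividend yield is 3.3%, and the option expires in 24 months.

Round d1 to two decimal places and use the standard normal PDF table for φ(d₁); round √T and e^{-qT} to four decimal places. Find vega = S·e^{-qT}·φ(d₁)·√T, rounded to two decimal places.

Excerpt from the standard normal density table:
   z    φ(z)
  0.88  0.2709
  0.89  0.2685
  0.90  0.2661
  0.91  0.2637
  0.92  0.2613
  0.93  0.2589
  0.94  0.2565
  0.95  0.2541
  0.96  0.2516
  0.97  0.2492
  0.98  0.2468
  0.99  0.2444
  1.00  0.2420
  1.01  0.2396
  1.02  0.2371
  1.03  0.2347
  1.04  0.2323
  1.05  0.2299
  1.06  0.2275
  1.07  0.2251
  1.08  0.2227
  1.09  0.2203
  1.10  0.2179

68.61

σ√T = 0.26·√2 = 0.3677
d₁ = [ln(210/160) + (0.043 − 0.033 + ½·0.26²)·2] / (σ√T) = (0.2719 + 0.0876) / 0.3677 = 0.9778 ≈ 0.98
√T = √2 = 1.4142
φ(d₁) = φ(0.98) = 0.2468
e^(−qT) = e^(−0.033·2) = 0.9361
vega = S·e^(−qT)·φ(d₁)·√T = 210·0.9361·0.2468·1.4142 = 68.6116
(The call has the same vega.)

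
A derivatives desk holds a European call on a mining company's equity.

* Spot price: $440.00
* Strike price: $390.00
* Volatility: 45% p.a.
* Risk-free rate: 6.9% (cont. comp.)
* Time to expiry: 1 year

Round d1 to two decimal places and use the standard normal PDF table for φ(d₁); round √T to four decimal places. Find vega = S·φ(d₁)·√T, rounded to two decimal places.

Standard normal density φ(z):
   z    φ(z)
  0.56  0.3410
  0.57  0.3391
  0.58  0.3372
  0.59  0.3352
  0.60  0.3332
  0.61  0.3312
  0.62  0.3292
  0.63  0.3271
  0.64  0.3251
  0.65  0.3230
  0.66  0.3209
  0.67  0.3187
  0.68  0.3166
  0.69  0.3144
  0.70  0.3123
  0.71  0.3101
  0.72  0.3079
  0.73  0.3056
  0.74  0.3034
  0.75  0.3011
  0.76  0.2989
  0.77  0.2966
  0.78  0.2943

σ√T = 0.45 × 1.0000 = 0.4500
d₁ = [ln(440/390) + (0.069 + ½·0.45²)·1] / (σ√T) = (0.1206 + 0.1703) / 0.4500 = 0.6464 → 0.65
√T = √1 = 1.0000
φ(d₁) = φ(0.65) = 0.3230
vega = S·φ(d₁)·√T = 440·0.3230·1.0000 = 142.1200

142.12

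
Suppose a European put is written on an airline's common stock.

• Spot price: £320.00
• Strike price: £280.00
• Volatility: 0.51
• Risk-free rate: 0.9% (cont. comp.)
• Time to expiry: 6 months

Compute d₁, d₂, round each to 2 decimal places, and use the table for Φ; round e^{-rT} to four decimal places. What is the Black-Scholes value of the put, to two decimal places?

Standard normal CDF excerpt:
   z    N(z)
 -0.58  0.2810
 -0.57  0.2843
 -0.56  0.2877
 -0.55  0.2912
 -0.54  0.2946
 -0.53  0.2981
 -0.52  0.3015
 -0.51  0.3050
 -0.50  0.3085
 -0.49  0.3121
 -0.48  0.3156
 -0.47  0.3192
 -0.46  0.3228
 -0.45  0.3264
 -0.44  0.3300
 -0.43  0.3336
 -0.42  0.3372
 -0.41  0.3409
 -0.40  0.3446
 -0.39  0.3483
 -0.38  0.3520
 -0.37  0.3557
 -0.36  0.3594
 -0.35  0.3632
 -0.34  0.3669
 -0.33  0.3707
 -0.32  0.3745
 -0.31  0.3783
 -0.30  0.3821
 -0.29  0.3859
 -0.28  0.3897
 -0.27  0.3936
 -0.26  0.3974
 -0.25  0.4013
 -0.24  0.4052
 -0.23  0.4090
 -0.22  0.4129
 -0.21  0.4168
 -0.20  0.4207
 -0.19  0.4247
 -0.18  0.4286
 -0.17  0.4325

£25.20

σ√T = 0.51 × 0.7071 = 0.3606
d₁ = [ln(320/280) + (0.009 + ½·0.51²)·0.5] / (σ√T) = (0.1335 + 0.0695) / 0.3606 = 0.5631 → 0.56
d₂ = 0.5631 − 0.3606 = 0.2024 → 0.20
exp(−rT) = exp(−0.009·0.5) = 0.9955
P = 280·0.9955·N(-0.20) − 320·N(-0.56) = 280·0.9955·0.4207 − 320·0.2877 = 117.2659 − 92.0640 = 25.2019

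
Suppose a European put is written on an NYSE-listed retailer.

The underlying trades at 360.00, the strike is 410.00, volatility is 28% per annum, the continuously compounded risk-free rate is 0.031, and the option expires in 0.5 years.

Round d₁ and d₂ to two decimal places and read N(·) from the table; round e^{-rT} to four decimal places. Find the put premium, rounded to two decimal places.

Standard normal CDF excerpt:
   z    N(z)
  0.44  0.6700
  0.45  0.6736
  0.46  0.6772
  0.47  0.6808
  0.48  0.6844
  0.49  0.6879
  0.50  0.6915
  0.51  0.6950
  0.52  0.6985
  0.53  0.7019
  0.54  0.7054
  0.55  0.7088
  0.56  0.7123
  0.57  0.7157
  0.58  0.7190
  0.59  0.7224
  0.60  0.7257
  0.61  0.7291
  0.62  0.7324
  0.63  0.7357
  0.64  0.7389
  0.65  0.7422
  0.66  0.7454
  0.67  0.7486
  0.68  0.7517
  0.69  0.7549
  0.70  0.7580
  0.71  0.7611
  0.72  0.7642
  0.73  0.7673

57.07

σ√T = 0.28·√0.5 = 0.1980
d₁ = [ln(360/410) + (0.031 + 0.28²/2)·0.5] / 0.1980 = [-0.1301 + 0.0351] / 0.1980 = -0.4796 ≈ -0.48
d₂ = d₁ − σ√T = -0.4796 − 0.1980 = -0.6776 ≈ -0.68
e^(−rT) = e^(−0.031·0.5) = 0.9846
N(−d₂) = N(0.68) = 0.7517;  N(−d₁) = N(0.48) = 0.6844
P = 410·0.9846·0.7517 − 360·0.6844 = 303.4508 − 246.3840 = 57.0668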